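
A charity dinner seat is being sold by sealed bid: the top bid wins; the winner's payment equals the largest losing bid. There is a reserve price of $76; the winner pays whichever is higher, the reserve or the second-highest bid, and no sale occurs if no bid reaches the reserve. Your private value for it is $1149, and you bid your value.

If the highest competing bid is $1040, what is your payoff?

Your bid $1149 is the highest and exceeds the reserve.
Price = max(second-highest bid, reserve) = max($1040, $76) = $1040.
Payoff = $1149 − $1040 = $109.

$109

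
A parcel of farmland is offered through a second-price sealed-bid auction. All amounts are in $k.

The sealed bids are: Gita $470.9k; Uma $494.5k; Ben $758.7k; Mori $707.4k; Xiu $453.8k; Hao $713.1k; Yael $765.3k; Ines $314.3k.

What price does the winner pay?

$758.7k

Highest bid: Yael at $765.3k, so Yael wins.
Second-highest bid: Ben at $758.7k — that is the price the winner pays.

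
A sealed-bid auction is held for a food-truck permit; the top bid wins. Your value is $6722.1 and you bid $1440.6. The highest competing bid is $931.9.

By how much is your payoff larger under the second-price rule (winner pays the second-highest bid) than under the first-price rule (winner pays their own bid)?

$508.7

You have the highest bid, so you win under either rule.
Second-price: pay $931.9 → payoff $5790.2.
First-price: pay your own bid $1440.6 → payoff $5281.5.
Difference = $5790.2 − ($5281.5) = $508.7.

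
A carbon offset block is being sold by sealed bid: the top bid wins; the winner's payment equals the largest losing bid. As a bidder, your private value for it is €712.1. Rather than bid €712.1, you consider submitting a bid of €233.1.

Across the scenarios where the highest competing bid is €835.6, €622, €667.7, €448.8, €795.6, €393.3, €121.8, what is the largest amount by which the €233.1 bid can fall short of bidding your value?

€835.6: same outcome either way → loss €0.
€622: truthful gives €90.1, deviation gives €0 → loss €90.1.
€667.7: truthful gives €44.4, deviation gives €0 → loss €44.4.
€448.8: truthful gives €263.3, deviation gives €0 → loss €263.3.
€795.6: same outcome either way → loss €0.
€393.3: truthful gives €318.8, deviation gives €0 → loss €318.8.
€121.8: same outcome either way → loss €0.
Maximum loss: €318.8.

€318.8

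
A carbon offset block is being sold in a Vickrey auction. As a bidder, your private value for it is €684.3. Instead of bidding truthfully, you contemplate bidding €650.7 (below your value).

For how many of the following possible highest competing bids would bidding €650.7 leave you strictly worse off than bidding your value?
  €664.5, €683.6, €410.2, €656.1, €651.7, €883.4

4

The deviation hurts exactly when the highest competing bid lies strictly between €650.7 and €684.3 — underbidding then forfeits a profitable win.
€664.5: inside the interval → strictly worse (loss €19.8).
€683.6: inside the interval → strictly worse (loss €0.7).
€410.2: below both → same outcome either way.
€656.1: inside the interval → strictly worse (loss €28.2).
€651.7: inside the interval → strictly worse (loss €32.6).
€883.4: above both → same outcome either way.
Count: 4.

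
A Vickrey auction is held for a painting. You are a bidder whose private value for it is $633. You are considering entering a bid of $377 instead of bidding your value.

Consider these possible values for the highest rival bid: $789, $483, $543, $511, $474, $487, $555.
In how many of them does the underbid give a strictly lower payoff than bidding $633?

6

The deviation hurts exactly when the highest competing bid lies strictly between $377 and $633 — underbidding then forfeits a profitable win.
$789: above both → same outcome either way.
$483: inside the interval → strictly worse (loss $150).
$543: inside the interval → strictly worse (loss $90).
$511: inside the interval → strictly worse (loss $122).
$474: inside the interval → strictly worse (loss $159).
$487: inside the interval → strictly worse (loss $146).
$555: inside the interval → strictly worse (loss $78).
Count: 6.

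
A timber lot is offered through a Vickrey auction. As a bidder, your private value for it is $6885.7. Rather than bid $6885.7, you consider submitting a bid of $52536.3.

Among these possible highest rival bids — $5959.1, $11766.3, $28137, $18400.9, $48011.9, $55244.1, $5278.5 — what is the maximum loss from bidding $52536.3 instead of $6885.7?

$41126.2

$5959.1: same outcome either way → loss $0.
$11766.3: truthful gives $0, deviation gives −$4880.6 → loss $4880.6.
$28137: truthful gives $0, deviation gives −$21251.3 → loss $21251.3.
$18400.9: truthful gives $0, deviation gives −$11515.2 → loss $11515.2.
$48011.9: truthful gives $0, deviation gives −$41126.2 → loss $41126.2.
$55244.1: same outcome either way → loss $0.
$5278.5: same outcome either way → loss $0.
Maximum loss: $41126.2.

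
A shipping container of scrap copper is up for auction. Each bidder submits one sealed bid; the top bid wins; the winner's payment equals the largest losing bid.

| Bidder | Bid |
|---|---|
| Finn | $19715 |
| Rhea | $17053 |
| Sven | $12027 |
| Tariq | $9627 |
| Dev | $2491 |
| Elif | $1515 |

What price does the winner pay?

$17053

Highest bid: Finn at $19715, so Finn wins.
Second-highest bid: Rhea at $17053 — that is the price the winner pays.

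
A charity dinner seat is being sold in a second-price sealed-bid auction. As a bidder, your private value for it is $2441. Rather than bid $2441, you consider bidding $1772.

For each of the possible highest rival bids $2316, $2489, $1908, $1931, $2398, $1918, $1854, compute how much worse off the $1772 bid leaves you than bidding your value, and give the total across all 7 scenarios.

The deviation costs you only when the competing bid falls strictly between $1772 and $2441; elsewhere both bids give the same outcome.
$2316: truthful payoff $125, deviation payoff $0 → loss $125.
$2489: outcomes coincide → loss $0.
$1908: truthful payoff $533, deviation payoff $0 → loss $533.
$1931: truthful payoff $510, deviation payoff $0 → loss $510.
$2398: truthful payoff $43, deviation payoff $0 → loss $43.
$1918: truthful payoff $523, deviation payoff $0 → loss $523.
$1854: truthful payoff $587, deviation payoff $0 → loss $587.
Total loss = $125 + $533 + $510 + $43 + $523 + $587 = $2321.

$2321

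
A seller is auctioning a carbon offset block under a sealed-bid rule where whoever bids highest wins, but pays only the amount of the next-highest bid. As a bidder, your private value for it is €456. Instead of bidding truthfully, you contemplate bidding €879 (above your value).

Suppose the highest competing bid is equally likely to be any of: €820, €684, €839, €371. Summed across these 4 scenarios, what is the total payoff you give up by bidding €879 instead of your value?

The deviation costs you only when the competing bid falls strictly between €456 and €879; elsewhere both bids give the same outcome.
€820: truthful payoff €0, deviation payoff −€364 → loss €364.
€684: truthful payoff €0, deviation payoff −€228 → loss €228.
€839: truthful payoff €0, deviation payoff −€383 → loss €383.
€371: outcomes coincide → loss €0.
Total loss = €364 + €228 + €383 = €975.

€975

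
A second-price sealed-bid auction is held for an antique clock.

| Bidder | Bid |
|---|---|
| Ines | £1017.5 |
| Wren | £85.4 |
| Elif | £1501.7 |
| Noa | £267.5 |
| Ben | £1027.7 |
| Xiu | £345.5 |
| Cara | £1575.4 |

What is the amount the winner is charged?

Highest bid: Cara at £1575.4, so Cara wins.
Second-highest bid: Elif at £1501.7 — that is the price the winner pays.

£1501.7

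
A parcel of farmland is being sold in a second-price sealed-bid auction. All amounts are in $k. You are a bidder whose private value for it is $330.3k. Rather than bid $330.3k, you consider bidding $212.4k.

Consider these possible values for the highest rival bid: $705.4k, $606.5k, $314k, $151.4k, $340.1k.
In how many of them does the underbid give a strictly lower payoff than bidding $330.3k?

The deviation hurts exactly when the highest competing bid lies strictly between $212.4k and $330.3k — underbidding then forfeits a profitable win.
$705.4k: above both → same outcome either way.
$606.5k: above both → same outcome either way.
$314k: inside the interval → strictly worse (loss $16.3k).
$151.4k: below both → same outcome either way.
$340.1k: above both → same outcome either way.
Count: 1.

1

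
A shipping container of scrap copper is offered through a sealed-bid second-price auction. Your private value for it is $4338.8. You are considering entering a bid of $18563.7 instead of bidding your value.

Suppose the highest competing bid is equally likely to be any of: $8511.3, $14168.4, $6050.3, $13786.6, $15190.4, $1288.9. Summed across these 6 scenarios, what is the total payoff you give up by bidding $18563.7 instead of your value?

$36013

The deviation costs you only when the competing bid falls strictly between $4338.8 and $18563.7; elsewhere both bids give the same outcome.
$8511.3: truthful payoff $0, deviation payoff −$4172.5 → loss $4172.5.
$14168.4: truthful payoff $0, deviation payoff −$9829.6 → loss $9829.6.
$6050.3: truthful payoff $0, deviation payoff −$1711.5 → loss $1711.5.
$13786.6: truthful payoff $0, deviation payoff −$9447.8 → loss $9447.8.
$15190.4: truthful payoff $0, deviation payoff −$10851.6 → loss $10851.6.
$1288.9: outcomes coincide → loss $0.
Total loss = $4172.5 + $9829.6 + $1711.5 + $9447.8 + $10851.6 = $36013.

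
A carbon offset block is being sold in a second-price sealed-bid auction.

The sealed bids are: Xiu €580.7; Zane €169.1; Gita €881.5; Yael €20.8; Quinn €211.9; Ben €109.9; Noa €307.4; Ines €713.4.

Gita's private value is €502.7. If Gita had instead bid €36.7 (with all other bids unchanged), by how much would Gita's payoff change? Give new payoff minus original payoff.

€210.7

The highest bid among the other bidders is €713.4; Gita's bid doesn't change that.
Original bid €881.5: Gita is highest, pays the top rival bid €713.4; payoff €502.7 − €713.4 = −€210.7.
Alternative bid €36.7: Gita is not highest (top rival bid is €713.4); payoff €0.
Change in payoff = €0 − (−€210.7) = €210.7.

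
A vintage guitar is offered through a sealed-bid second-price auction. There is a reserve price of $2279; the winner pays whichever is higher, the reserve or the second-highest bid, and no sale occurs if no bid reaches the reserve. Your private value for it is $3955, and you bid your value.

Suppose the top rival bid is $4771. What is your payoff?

$0

Your bid $3955 is below the highest competing bid $4771, so you lose. Payoff $0.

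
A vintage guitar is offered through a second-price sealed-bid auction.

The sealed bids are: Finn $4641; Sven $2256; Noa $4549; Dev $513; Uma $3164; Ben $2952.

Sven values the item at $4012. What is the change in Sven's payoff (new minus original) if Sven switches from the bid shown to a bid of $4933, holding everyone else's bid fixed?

−$629

The highest bid among the other bidders is $4641; Sven's bid doesn't change that.
Original bid $2256: Sven is not highest (top rival bid is $4641); payoff $0.
Alternative bid $4933: Sven is highest, pays the top rival bid $4641; payoff $4012 − $4641 = −$629.
Change in payoff = −$629 − ($0) = −$629.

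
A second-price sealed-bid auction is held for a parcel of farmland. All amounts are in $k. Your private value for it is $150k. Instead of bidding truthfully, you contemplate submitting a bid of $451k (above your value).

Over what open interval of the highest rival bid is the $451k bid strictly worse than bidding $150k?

If the competing bid is below $150k, both bids win at the same price — no difference.
If it is above $451k, both bids lose — no difference.
If it lies strictly between $150k and $451k, bidding your value loses (payoff 0) while bidding $451k wins at a price above your value (payoff negative).
So the deviation strictly hurts on the open interval ($150k, $451k).

($150k, $451k)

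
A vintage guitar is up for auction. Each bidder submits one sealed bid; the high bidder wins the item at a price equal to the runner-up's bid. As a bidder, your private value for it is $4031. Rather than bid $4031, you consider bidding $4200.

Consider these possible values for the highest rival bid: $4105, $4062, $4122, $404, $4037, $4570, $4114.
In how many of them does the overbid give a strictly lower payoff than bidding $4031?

The deviation hurts exactly when the highest competing bid lies strictly between $4031 and $4200 — overbidding then wins at a price above your value.
$4105: inside the interval → strictly worse (loss $74).
$4062: inside the interval → strictly worse (loss $31).
$4122: inside the interval → strictly worse (loss $91).
$404: below both → same outcome either way.
$4037: inside the interval → strictly worse (loss $6).
$4570: above both → same outcome either way.
$4114: inside the interval → strictly worse (loss $83).
Count: 5.

5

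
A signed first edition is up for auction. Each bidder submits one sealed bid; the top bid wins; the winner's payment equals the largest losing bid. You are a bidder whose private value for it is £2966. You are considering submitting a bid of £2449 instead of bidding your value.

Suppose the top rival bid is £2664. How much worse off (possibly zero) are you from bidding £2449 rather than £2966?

Bidding your value £2966: you win (since £2966 > £2664) and pay £2664. Payoff £302.
Bidding £2449: you lose. Payoff £0.
The competing bid £2664 lies between your shaded bid and your value, so underbidding forfeits an item you could have won at a profitable price.
Loss from deviating = £302 − (£0) = £302.

£302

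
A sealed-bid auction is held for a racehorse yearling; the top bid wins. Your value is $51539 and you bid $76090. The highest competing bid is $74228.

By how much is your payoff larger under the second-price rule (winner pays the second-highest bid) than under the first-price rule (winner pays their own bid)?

$1862

You have the highest bid, so you win under either rule.
Second-price: pay $74228 → payoff −$22689.
First-price: pay your own bid $76090 → payoff −$24551.
Difference = −$22689 − (−$24551) = $1862.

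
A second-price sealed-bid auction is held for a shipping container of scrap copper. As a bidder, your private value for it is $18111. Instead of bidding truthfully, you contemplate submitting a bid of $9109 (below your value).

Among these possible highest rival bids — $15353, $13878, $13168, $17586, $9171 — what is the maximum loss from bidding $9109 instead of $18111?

$8940

$15353: truthful gives $2758, deviation gives $0 → loss $2758.
$13878: truthful gives $4233, deviation gives $0 → loss $4233.
$13168: truthful gives $4943, deviation gives $0 → loss $4943.
$17586: truthful gives $525, deviation gives $0 → loss $525.
$9171: truthful gives $8940, deviation gives $0 → loss $8940.
Maximum loss: $8940.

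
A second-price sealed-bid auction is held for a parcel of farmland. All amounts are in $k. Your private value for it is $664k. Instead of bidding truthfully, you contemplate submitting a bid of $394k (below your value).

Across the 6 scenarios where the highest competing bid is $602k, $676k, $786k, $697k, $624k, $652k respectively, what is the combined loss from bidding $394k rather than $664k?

The deviation costs you only when the competing bid falls strictly between $394k and $664k; elsewhere both bids give the same outcome.
$602k: truthful payoff $62k, deviation payoff $0k → loss $62k.
$676k: outcomes coincide → loss $0k.
$786k: outcomes coincide → loss $0k.
$697k: outcomes coincide → loss $0k.
$624k: truthful payoff $40k, deviation payoff $0k → loss $40k.
$652k: truthful payoff $12k, deviation payoff $0k → loss $12k.
Total loss = $62k + $40k + $12k = $114k.

$114k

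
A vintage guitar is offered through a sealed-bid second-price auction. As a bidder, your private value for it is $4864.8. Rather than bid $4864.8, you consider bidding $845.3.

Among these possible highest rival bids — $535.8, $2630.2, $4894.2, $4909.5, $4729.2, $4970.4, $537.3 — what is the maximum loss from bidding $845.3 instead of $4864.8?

$535.8: same outcome either way → loss $0.
$2630.2: truthful gives $2234.6, deviation gives $0 → loss $2234.6.
$4894.2: same outcome either way → loss $0.
$4909.5: same outcome either way → loss $0.
$4729.2: truthful gives $135.6, deviation gives $0 → loss $135.6.
$4970.4: same outcome either way → loss $0.
$537.3: same outcome either way → loss $0.
Maximum loss: $2234.6.

$2234.6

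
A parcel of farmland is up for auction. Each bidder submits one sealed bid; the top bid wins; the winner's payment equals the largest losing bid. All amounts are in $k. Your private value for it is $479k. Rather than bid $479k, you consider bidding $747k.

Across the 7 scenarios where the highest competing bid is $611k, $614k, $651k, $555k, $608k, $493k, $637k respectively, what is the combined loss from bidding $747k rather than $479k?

$816k

The deviation costs you only when the competing bid falls strictly between $479k and $747k; elsewhere both bids give the same outcome.
$611k: truthful payoff $0k, deviation payoff −$132k → loss $132k.
$614k: truthful payoff $0k, deviation payoff −$135k → loss $135k.
$651k: truthful payoff $0k, deviation payoff −$172k → loss $172k.
$555k: truthful payoff $0k, deviation payoff −$76k → loss $76k.
$608k: truthful payoff $0k, deviation payoff −$129k → loss $129k.
$493k: truthful payoff $0k, deviation payoff −$14k → loss $14k.
$637k: truthful payoff $0k, deviation payoff −$158k → loss $158k.
Total loss = $132k + $135k + $172k + $76k + $129k + $14k + $158k = $816k.
Truthful bidding weakly dominates here: raising your bid can only win items priced above your value, and lowering it can only forfeit items priced below.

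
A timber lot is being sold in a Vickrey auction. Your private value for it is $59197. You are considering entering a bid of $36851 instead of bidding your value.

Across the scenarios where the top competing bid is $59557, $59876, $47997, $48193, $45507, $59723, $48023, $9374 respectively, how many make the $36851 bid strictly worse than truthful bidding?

4

The deviation hurts exactly when the highest competing bid lies strictly between $36851 and $59197 — underbidding then forfeits a profitable win.
$59557: above both → same outcome either way.
$59876: above both → same outcome either way.
$47997: inside the interval → strictly worse (loss $11200).
$48193: inside the interval → strictly worse (loss $11004).
$45507: inside the interval → strictly worse (loss $13690).
$59723: above both → same outcome either way.
$48023: inside the interval → strictly worse (loss $11174).
$9374: below both → same outcome either way.
Count: 4.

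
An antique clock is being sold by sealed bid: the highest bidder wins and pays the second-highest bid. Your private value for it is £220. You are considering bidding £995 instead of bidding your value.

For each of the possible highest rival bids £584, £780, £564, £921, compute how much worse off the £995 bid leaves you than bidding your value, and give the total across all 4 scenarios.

The deviation costs you only when the competing bid falls strictly between £220 and £995; elsewhere both bids give the same outcome.
£584: truthful payoff £0, deviation payoff −£364 → loss £364.
£780: truthful payoff £0, deviation payoff −£560 → loss £560.
£564: truthful payoff £0, deviation payoff −£344 → loss £344.
£921: truthful payoff £0, deviation payoff −£701 → loss £701.
Total loss = £364 + £560 + £344 + £701 = £1969.

£1969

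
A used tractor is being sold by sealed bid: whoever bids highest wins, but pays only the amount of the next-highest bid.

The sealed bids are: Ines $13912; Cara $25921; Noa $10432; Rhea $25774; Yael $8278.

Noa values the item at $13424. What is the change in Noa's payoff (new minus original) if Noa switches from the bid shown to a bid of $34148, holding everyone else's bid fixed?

The highest bid among the other bidders is $25921; Noa's bid doesn't change that.
Original bid $10432: Noa is not highest (top rival bid is $25921); payoff $0.
Alternative bid $34148: Noa is highest, pays the top rival bid $25921; payoff $13424 − $25921 = −$12497.
Change in payoff = −$12497 − ($0) = −$12497.

−$12497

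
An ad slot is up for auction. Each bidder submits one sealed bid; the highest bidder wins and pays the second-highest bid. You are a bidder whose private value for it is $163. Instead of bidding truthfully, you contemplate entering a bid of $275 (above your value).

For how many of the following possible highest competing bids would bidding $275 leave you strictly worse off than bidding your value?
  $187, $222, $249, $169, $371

The deviation hurts exactly when the highest competing bid lies strictly between $163 and $275 — overbidding then wins at a price above your value.
$187: inside the interval → strictly worse (loss $24).
$222: inside the interval → strictly worse (loss $59).
$249: inside the interval → strictly worse (loss $86).
$169: inside the interval → strictly worse (loss $6).
$371: above both → same outcome either way.
Count: 4.

4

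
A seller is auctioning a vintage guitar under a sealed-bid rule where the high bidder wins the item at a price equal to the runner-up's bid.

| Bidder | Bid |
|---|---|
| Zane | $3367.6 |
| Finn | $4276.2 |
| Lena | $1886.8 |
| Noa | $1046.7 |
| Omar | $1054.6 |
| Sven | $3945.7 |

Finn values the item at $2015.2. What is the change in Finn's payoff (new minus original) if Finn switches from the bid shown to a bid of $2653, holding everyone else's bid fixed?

The highest bid among the other bidders is $3945.7; Finn's bid doesn't change that.
Original bid $4276.2: Finn is highest, pays the top rival bid $3945.7; payoff $2015.2 − $3945.7 = −$1930.5.
Alternative bid $2653: Finn is not highest (top rival bid is $3945.7); payoff $0.
Change in payoff = $0 − (−$1930.5) = $1930.5.

$1930.5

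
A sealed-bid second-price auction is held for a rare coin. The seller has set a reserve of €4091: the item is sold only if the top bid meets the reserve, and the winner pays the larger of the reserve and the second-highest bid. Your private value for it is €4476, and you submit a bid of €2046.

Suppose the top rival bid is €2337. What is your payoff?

€0

Your bid €2046 is below the highest competing bid €2337, so you lose. Payoff €0.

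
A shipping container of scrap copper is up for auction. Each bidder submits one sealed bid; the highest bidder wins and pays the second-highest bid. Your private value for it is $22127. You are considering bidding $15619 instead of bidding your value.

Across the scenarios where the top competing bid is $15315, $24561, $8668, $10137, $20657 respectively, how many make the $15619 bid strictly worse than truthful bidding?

The deviation hurts exactly when the highest competing bid lies strictly between $15619 and $22127 — underbidding then forfeits a profitable win.
$15315: below both → same outcome either way.
$24561: above both → same outcome either way.
$8668: below both → same outcome either way.
$10137: below both → same outcome either way.
$20657: inside the interval → strictly worse (loss $1470).
Count: 1.

1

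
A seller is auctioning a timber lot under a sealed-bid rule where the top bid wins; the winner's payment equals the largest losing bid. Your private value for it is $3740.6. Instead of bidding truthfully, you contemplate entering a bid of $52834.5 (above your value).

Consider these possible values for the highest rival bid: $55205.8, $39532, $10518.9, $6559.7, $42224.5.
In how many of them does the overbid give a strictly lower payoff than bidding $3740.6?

The deviation hurts exactly when the highest competing bid lies strictly between $3740.6 and $52834.5 — overbidding then wins at a price above your value.
$55205.8: above both → same outcome either way.
$39532: inside the interval → strictly worse (loss $35791.4).
$10518.9: inside the interval → strictly worse (loss $6778.3).
$6559.7: inside the interval → strictly worse (loss $2819.1).
$42224.5: inside the interval → strictly worse (loss $38483.9).
Count: 4.

4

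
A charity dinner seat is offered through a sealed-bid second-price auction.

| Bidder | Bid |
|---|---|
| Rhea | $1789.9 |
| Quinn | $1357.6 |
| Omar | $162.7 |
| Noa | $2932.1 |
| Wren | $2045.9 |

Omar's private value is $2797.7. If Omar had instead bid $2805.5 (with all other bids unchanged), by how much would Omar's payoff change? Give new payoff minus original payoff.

$0

The highest bid among the other bidders is $2932.1; Omar's bid doesn't change that.
Original bid $162.7: Omar is not highest (top rival bid is $2932.1); payoff $0.
Alternative bid $2805.5: Omar is not highest (top rival bid is $2932.1); payoff $0.
Change in payoff = $0 − ($0) = $0.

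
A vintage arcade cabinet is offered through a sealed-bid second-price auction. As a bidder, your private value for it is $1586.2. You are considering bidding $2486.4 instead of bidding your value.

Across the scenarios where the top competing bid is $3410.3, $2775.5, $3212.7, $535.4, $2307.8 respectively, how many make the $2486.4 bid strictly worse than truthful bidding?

1

The deviation hurts exactly when the highest competing bid lies strictly between $1586.2 and $2486.4 — overbidding then wins at a price above your value.
$3410.3: above both → same outcome either way.
$2775.5: above both → same outcome either way.
$3212.7: above both → same outcome either way.
$535.4: below both → same outcome either way.
$2307.8: inside the interval → strictly worse (loss $721.6).
Count: 1.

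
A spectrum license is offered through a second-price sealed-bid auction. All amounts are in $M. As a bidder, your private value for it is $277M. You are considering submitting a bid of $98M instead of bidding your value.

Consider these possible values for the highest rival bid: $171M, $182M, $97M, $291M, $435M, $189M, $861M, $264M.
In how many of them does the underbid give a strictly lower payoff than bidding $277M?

The deviation hurts exactly when the highest competing bid lies strictly between $98M and $277M — underbidding then forfeits a profitable win.
$171M: inside the interval → strictly worse (loss $106M).
$182M: inside the interval → strictly worse (loss $95M).
$97M: below both → same outcome either way.
$291M: above both → same outcome either way.
$435M: above both → same outcome either way.
$189M: inside the interval → strictly worse (loss $88M).
$861M: above both → same outcome either way.
$264M: inside the interval → strictly worse (loss $13M).
Count: 4.

4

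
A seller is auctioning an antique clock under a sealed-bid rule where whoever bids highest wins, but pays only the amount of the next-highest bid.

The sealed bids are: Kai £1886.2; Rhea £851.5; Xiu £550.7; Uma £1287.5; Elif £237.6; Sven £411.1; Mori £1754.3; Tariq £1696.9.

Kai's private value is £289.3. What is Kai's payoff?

Highest bid: Kai at £1886.2, so Kai wins.
Second-highest bid: Mori at £1754.3 — that is the price the winner pays.
Kai's payoff = value − price = £289.3 − £1754.3 = −£1465.

−£1465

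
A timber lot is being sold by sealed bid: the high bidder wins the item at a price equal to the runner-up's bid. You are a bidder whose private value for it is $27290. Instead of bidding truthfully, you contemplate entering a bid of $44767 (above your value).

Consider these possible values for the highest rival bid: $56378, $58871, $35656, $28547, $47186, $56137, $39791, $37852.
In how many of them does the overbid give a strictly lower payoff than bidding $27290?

The deviation hurts exactly when the highest competing bid lies strictly between $27290 and $44767 — overbidding then wins at a price above your value.
$56378: above both → same outcome either way.
$58871: above both → same outcome either way.
$35656: inside the interval → strictly worse (loss $8366).
$28547: inside the interval → strictly worse (loss $1257).
$47186: above both → same outcome either way.
$56137: above both → same outcome either way.
$39791: inside the interval → strictly worse (loss $12501).
$37852: inside the interval → strictly worse (loss $10562).
Count: 4.

4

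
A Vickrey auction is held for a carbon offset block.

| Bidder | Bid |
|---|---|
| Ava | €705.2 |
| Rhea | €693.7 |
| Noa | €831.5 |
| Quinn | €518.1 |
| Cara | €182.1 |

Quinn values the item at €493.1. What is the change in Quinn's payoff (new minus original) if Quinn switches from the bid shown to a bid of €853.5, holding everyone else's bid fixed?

The highest bid among the other bidders is €831.5; Quinn's bid doesn't change that.
Original bid €518.1: Quinn is not highest (top rival bid is €831.5); payoff €0.
Alternative bid €853.5: Quinn is highest, pays the top rival bid €831.5; payoff €493.1 − €831.5 = −€338.4.
Change in payoff = −€338.4 − (€0) = −€338.4.

−€338.4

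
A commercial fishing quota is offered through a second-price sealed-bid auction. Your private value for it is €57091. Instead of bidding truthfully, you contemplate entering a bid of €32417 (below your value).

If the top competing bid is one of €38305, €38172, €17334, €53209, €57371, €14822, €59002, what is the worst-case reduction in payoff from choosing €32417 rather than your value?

€18919

€38305: truthful gives €18786, deviation gives €0 → loss €18786.
€38172: truthful gives €18919, deviation gives €0 → loss €18919.
€17334: same outcome either way → loss €0.
€53209: truthful gives €3882, deviation gives €0 → loss €3882.
€57371: same outcome either way → loss €0.
€14822: same outcome either way → loss €0.
€59002: same outcome either way → loss €0.
Maximum loss: €18919.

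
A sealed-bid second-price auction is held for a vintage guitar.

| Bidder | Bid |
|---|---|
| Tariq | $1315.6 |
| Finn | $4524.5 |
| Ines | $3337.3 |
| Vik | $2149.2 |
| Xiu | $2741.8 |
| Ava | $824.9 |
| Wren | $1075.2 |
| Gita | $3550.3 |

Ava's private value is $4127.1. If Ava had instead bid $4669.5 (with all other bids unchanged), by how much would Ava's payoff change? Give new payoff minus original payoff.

The highest bid among the other bidders is $4524.5; Ava's bid doesn't change that.
Original bid $824.9: Ava is not highest (top rival bid is $4524.5); payoff $0.
Alternative bid $4669.5: Ava is highest, pays the top rival bid $4524.5; payoff $4127.1 − $4524.5 = −$397.4.
Change in payoff = −$397.4 − ($0) = −$397.4.

−$397.4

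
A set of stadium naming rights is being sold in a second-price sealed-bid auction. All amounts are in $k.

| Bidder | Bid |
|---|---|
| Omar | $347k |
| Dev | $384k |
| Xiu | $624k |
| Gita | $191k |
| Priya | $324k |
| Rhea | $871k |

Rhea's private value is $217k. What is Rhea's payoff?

−$407k

Highest bid: Rhea at $871k, so Rhea wins.
Second-highest bid: Xiu at $624k — that is the price the winner pays.
Rhea's payoff = value − price = $217k − $624k = −$407k.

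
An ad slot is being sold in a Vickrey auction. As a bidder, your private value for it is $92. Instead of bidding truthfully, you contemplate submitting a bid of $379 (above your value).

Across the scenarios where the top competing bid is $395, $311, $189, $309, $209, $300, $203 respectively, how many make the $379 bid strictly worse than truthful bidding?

6

The deviation hurts exactly when the highest competing bid lies strictly between $92 and $379 — overbidding then wins at a price above your value.
$395: above both → same outcome either way.
$311: inside the interval → strictly worse (loss $219).
$189: inside the interval → strictly worse (loss $97).
$309: inside the interval → strictly worse (loss $217).
$209: inside the interval → strictly worse (loss $117).
$300: inside the interval → strictly worse (loss $208).
$203: inside the interval → strictly worse (loss $111).
Count: 6.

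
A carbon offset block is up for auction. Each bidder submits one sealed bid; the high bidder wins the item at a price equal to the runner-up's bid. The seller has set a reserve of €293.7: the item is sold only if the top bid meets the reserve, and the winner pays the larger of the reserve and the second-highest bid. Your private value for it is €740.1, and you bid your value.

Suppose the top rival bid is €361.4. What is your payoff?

Your bid €740.1 is the highest and exceeds the reserve.
Price = max(second-highest bid, reserve) = max(€361.4, €293.7) = €361.4.
Payoff = €740.1 − €361.4 = €378.7.

€378.7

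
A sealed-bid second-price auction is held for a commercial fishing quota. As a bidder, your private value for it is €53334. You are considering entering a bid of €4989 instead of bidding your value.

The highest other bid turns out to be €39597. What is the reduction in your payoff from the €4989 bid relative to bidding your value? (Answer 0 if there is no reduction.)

Bidding your value €53334: you win (since €53334 > €39597) and pay €39597. Payoff €13737.
Bidding €4989: you lose. Payoff €0.
The competing bid €39597 lies between your shaded bid and your value, so underbidding forfeits an item you could have won at a profitable price.
Loss from deviating = €13737 − (€0) = €13737.

€13737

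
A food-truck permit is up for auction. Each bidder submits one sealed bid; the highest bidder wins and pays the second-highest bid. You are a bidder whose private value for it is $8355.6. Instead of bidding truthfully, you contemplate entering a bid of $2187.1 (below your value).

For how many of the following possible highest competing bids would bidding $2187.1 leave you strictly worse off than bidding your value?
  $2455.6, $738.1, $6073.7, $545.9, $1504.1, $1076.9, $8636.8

2

The deviation hurts exactly when the highest competing bid lies strictly between $2187.1 and $8355.6 — underbidding then forfeits a profitable win.
$2455.6: inside the interval → strictly worse (loss $5900).
$738.1: below both → same outcome either way.
$6073.7: inside the interval → strictly worse (loss $2281.9).
$545.9: below both → same outcome either way.
$1504.1: below both → same outcome either way.
$1076.9: below both → same outcome either way.
$8636.8: above both → same outcome either way.
Count: 2.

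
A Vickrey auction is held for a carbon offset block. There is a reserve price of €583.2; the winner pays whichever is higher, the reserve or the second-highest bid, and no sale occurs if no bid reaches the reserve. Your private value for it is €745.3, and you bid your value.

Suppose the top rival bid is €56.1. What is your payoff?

Your bid €745.3 is the highest and exceeds the reserve.
Price = max(second-highest bid, reserve) = max(€56.1, €583.2) = €583.2.
Payoff = €745.3 − €583.2 = €162.1.

€162.1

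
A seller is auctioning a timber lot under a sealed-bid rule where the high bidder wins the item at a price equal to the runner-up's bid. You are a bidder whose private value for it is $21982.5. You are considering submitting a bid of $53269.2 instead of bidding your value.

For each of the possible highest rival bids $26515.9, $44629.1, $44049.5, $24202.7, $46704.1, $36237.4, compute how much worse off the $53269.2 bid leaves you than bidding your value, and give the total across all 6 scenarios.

$90443.7

The deviation costs you only when the competing bid falls strictly between $21982.5 and $53269.2; elsewhere both bids give the same outcome.
$26515.9: truthful payoff $0, deviation payoff −$4533.4 → loss $4533.4.
$44629.1: truthful payoff $0, deviation payoff −$22646.6 → loss $22646.6.
$44049.5: truthful payoff $0, deviation payoff −$22067 → loss $22067.
$24202.7: truthful payoff $0, deviation payoff −$2220.2 → loss $2220.2.
$46704.1: truthful payoff $0, deviation payoff −$24721.6 → loss $24721.6.
$36237.4: truthful payoff $0, deviation payoff −$14254.9 → loss $14254.9.
Total loss = $4533.4 + $22646.6 + $22067 + $2220.2 + $24721.6 + $14254.9 = $90443.7.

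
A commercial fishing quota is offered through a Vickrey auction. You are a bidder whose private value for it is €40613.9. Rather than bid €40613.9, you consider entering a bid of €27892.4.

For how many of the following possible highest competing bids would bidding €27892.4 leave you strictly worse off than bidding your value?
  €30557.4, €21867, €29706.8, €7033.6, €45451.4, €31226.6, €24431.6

3

The deviation hurts exactly when the highest competing bid lies strictly between €27892.4 and €40613.9 — underbidding then forfeits a profitable win.
€30557.4: inside the interval → strictly worse (loss €10056.5).
€21867: below both → same outcome either way.
€29706.8: inside the interval → strictly worse (loss €10907.1).
€7033.6: below both → same outcome either way.
€45451.4: above both → same outcome either way.
€31226.6: inside the interval → strictly worse (loss €9387.3).
€24431.6: below both → same outcome either way.
Count: 3.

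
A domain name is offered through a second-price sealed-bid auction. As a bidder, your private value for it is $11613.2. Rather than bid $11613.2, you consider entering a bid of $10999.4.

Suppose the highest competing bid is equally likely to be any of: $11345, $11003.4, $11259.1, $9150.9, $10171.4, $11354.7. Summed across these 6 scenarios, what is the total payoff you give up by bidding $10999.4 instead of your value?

$1490.6

The deviation costs you only when the competing bid falls strictly between $10999.4 and $11613.2; elsewhere both bids give the same outcome.
$11345: truthful payoff $268.2, deviation payoff $0 → loss $268.2.
$11003.4: truthful payoff $609.8, deviation payoff $0 → loss $609.8.
$11259.1: truthful payoff $354.1, deviation payoff $0 → loss $354.1.
$9150.9: outcomes coincide → loss $0.
$10171.4: outcomes coincide → loss $0.
$11354.7: truthful payoff $258.5, deviation payoff $0 → loss $258.5.
Total loss = $268.2 + $609.8 + $354.1 + $258.5 = $1490.6.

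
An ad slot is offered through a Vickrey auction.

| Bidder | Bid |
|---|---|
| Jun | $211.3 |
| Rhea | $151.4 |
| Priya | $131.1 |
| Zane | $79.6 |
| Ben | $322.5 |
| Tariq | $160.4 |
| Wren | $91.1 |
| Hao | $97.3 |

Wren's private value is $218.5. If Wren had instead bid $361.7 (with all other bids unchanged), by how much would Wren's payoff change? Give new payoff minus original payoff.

The highest bid among the other bidders is $322.5; Wren's bid doesn't change that.
Original bid $91.1: Wren is not highest (top rival bid is $322.5); payoff $0.
Alternative bid $361.7: Wren is highest, pays the top rival bid $322.5; payoff $218.5 − $322.5 = −$104.
Change in payoff = −$104 − ($0) = −$104.

−$104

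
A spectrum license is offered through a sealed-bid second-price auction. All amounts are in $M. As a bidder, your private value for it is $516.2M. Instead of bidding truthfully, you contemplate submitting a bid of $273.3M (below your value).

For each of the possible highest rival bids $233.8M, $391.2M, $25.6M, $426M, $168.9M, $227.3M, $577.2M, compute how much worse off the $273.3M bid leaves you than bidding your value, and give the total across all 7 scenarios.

The deviation costs you only when the competing bid falls strictly between $273.3M and $516.2M; elsewhere both bids give the same outcome.
$233.8M: outcomes coincide → loss $0M.
$391.2M: truthful payoff $125M, deviation payoff $0M → loss $125M.
$25.6M: outcomes coincide → loss $0M.
$426M: truthful payoff $90.2M, deviation payoff $0M → loss $90.2M.
$168.9M: outcomes coincide → loss $0M.
$227.3M: outcomes coincide → loss $0M.
$577.2M: outcomes coincide → loss $0M.
Total loss = $125M + $90.2M = $215.2M.

$215.2M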